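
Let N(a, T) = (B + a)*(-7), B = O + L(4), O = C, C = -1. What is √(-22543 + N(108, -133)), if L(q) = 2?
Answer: I*√23306 ≈ 152.66*I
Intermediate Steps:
O = -1
B = 1 (B = -1 + 2 = 1)
N(a, T) = -7 - 7*a (N(a, T) = (1 + a)*(-7) = -7 - 7*a)
√(-22543 + N(108, -133)) = √(-22543 + (-7 - 7*108)) = √(-22543 + (-7 - 756)) = √(-22543 - 763) = √(-23306) = I*√23306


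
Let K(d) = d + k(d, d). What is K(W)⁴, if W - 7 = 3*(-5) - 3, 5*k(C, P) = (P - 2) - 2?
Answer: 38416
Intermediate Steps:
k(C, P) = -⅘ + P/5 (k(C, P) = ((P - 2) - 2)/5 = ((-2 + P) - 2)/5 = (-4 + P)/5 = -⅘ + P/5)
W = -11 (W = 7 + (3*(-5) - 3) = 7 + (-15 - 3) = 7 - 18 = -11)
K(d) = -⅘ + 6*d/5 (K(d) = d + (-⅘ + d/5) = -⅘ + 6*d/5)
K(W)⁴ = (-⅘ + (6/5)*(-11))⁴ = (-⅘ - 66/5)⁴ = (-14)⁴ = 38416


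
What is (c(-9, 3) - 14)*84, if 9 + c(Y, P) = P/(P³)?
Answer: -5768/3 ≈ -1922.7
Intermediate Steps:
c(Y, P) = -9 + P⁻² (c(Y, P) = -9 + P/(P³) = -9 + P/P³ = -9 + P⁻²)
(c(-9, 3) - 14)*84 = ((-9 + 3⁻²) - 14)*84 = ((-9 + ⅑) - 14)*84 = (-80/9 - 14)*84 = -206/9*84 = -5768/3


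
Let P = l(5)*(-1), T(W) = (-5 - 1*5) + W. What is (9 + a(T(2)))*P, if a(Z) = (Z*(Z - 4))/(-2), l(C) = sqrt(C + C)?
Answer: 39*sqrt(10) ≈ 123.33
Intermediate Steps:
T(W) = -10 + W (T(W) = (-5 - 5) + W = -10 + W)
l(C) = sqrt(2)*sqrt(C) (l(C) = sqrt(2*C) = sqrt(2)*sqrt(C))
a(Z) = -Z*(-4 + Z)/2 (a(Z) = (Z*(-4 + Z))*(-1/2) = -Z*(-4 + Z)/2)
P = -sqrt(10) (P = (sqrt(2)*sqrt(5))*(-1) = sqrt(10)*(-1) = -sqrt(10) ≈ -3.1623)
(9 + a(T(2)))*P = (9 + (-10 + 2)*(4 - (-10 + 2))/2)*(-sqrt(10)) = (9 + (1/2)*(-8)*(4 - 1*(-8)))*(-sqrt(10)) = (9 + (1/2)*(-8)*(4 + 8))*(-sqrt(10)) = (9 + (1/2)*(-8)*12)*(-sqrt(10)) = (9 - 48)*(-sqrt(10)) = -(-39)*sqrt(10) = 39*sqrt(10)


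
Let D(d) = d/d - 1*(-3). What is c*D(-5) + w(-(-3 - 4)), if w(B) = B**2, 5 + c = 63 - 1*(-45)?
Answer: 461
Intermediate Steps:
c = 103 (c = -5 + (63 - 1*(-45)) = -5 + (63 + 45) = -5 + 108 = 103)
D(d) = 4 (D(d) = 1 + 3 = 4)
c*D(-5) + w(-(-3 - 4)) = 103*4 + (-(-3 - 4))**2 = 412 + (-1*(-7))**2 = 412 + 7**2 = 412 + 49 = 461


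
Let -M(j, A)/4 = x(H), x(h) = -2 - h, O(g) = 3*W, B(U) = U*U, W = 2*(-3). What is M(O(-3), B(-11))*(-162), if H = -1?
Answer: -648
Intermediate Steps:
W = -6
B(U) = U²
O(g) = -18 (O(g) = 3*(-6) = -18)
M(j, A) = 4 (M(j, A) = -4*(-2 - 1*(-1)) = -4*(-2 + 1) = -4*(-1) = 4)
M(O(-3), B(-11))*(-162) = 4*(-162) = -648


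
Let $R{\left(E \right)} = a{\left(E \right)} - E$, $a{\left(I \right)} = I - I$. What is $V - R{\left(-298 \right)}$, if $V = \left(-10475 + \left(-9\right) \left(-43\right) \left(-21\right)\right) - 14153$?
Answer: $-33053$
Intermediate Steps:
$a{\left(I \right)} = 0$
$R{\left(E \right)} = - E$ ($R{\left(E \right)} = 0 - E = - E$)
$V = -32755$ ($V = \left(-10475 + 387 \left(-21\right)\right) - 14153 = \left(-10475 - 8127\right) - 14153 = -18602 - 14153 = -32755$)
$V - R{\left(-298 \right)} = -32755 - \left(-1\right) \left(-298\right) = -32755 - 298 = -33053$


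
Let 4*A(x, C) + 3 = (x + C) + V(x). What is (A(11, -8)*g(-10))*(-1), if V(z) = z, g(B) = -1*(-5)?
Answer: -55/4 ≈ -13.750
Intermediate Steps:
g(B) = 5
A(x, C) = -¾ + x/2 + C/4 (A(x, C) = -¾ + ((x + C) + x)/4 = -¾ + ((C + x) + x)/4 = -¾ + (C + 2*x)/4 = -¾ + (x/2 + C/4) = -¾ + x/2 + C/4)
(A(11, -8)*g(-10))*(-1) = ((-¾ + (½)*11 + (¼)*(-8))*5)*(-1) = ((-¾ + 11/2 - 2)*5)*(-1) = ((11/4)*5)*(-1) = (55/4)*(-1) = -55/4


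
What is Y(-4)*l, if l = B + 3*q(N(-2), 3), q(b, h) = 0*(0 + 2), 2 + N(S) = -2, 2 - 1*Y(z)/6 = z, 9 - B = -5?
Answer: 504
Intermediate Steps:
B = 14 (B = 9 - 1*(-5) = 9 + 5 = 14)
Y(z) = 12 - 6*z
N(S) = -4 (N(S) = -2 - 2 = -4)
q(b, h) = 0 (q(b, h) = 0*2 = 0)
l = 14 (l = 14 + 3*0 = 14 + 0 = 14)
Y(-4)*l = (12 - 6*(-4))*14 = (12 + 24)*14 = 36*14 = 504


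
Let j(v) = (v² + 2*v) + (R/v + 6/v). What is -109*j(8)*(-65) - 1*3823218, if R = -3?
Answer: -26030089/8 ≈ -3.2538e+6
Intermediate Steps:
j(v) = v² + 2*v + 3/v (j(v) = (v² + 2*v) + (-3/v + 6/v) = (v² + 2*v) + 3/v = v² + 2*v + 3/v)
-109*j(8)*(-65) - 1*3823218 = -109*(3 + 8²*(2 + 8))/8*(-65) - 1*3823218 = -109*(3 + 64*10)/8*(-65) - 3823218 = -109*(3 + 640)/8*(-65) - 3823218 = -109*643/8*(-65) - 3823218 = -70087/8*(-65) - 3823218 = 4555655/8 - 3823218 = -26030089/8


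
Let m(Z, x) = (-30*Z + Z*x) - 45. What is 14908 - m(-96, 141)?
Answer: 25609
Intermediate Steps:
m(Z, x) = -45 - 30*Z + Z*x
14908 - m(-96, 141) = 14908 - (-45 - 30*(-96) - 96*141) = 14908 - (-45 + 2880 - 13536) = 14908 - 1*(-10701) = 14908 + 10701 = 25609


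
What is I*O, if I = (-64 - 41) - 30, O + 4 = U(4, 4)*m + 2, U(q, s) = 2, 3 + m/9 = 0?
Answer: 7560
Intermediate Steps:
m = -27 (m = -27 + 9*0 = -27 + 0 = -27)
O = -56 (O = -4 + (2*(-27) + 2) = -4 + (-54 + 2) = -4 - 52 = -56)
I = -135 (I = -105 - 30 = -135)
I*O = -135*(-56) = 7560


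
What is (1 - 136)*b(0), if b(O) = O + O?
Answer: 0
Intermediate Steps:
b(O) = 2*O
(1 - 136)*b(0) = (1 - 136)*(2*0) = -135*0 = 0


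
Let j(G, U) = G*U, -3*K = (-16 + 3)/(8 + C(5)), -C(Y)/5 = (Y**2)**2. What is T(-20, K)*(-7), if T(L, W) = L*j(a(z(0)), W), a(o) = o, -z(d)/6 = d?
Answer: 0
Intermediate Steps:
z(d) = -6*d
C(Y) = -5*Y**4
K = -13/9351 (K = -(-16 + 3)/(3*(8 - 5*5**4)) = -(-13)/(3*(8 - 5*625)) = -(-13)/(3*(8 - 3125)) = -(-13)/(3*(-3117)) = -(-13)*(-1)/(3*3117) = -1/3*13/3117 = -13/9351 ≈ -0.0013902)
T(L, W) = 0 (T(L, W) = L*((-6*0)*W) = L*(0*W) = L*0 = 0)
T(-20, K)*(-7) = 0*(-7) = 0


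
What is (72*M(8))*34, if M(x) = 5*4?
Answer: 48960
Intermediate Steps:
M(x) = 20
(72*M(8))*34 = (72*20)*34 = 1440*34 = 48960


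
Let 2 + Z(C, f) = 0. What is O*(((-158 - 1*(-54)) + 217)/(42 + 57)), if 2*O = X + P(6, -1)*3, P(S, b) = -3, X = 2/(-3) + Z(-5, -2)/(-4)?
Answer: -565/108 ≈ -5.2315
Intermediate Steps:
Z(C, f) = -2 (Z(C, f) = -2 + 0 = -2)
X = -1/6 (X = 2/(-3) - 2/(-4) = 2*(-1/3) - 2*(-1/4) = -2/3 + 1/2 = -1/6 ≈ -0.16667)
O = -55/12 (O = (-1/6 - 3*3)/2 = (-1/6 - 9)/2 = (1/2)*(-55/6) = -55/12 ≈ -4.5833)
O*(((-158 - 1*(-54)) + 217)/(42 + 57)) = -55*((-158 - 1*(-54)) + 217)/(12*(42 + 57)) = -55*((-158 + 54) + 217)/(12*99) = -55*(-104 + 217)/(12*99) = -6215/(12*99) = -55/12*113/99 = -565/108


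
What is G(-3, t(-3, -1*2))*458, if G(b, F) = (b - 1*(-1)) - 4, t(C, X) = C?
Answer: -2748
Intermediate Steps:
G(b, F) = -3 + b (G(b, F) = (b + 1) - 4 = (1 + b) - 4 = -3 + b)
G(-3, t(-3, -1*2))*458 = (-3 - 3)*458 = -6*458 = -2748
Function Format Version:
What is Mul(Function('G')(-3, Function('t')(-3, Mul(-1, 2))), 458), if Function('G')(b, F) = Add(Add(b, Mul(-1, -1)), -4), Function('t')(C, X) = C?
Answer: -2748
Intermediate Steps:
Function('G')(b, F) = Add(-3, b) (Function('G')(b, F) = Add(Add(b, 1), -4) = Add(Add(1, b), -4) = Add(-3, b))
Mul(Function('G')(-3, Function('t')(-3, Mul(-1, 2))), 458) = Mul(Add(-3, -3), 458) = Mul(-6, 458) = -2748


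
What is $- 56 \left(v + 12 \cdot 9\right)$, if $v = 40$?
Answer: $-8288$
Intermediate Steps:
$- 56 \left(v + 12 \cdot 9\right) = - 56 \left(40 + 12 \cdot 9\right) = - 56 \left(40 + 108\right) = \left(-56\right) 148 = -8288$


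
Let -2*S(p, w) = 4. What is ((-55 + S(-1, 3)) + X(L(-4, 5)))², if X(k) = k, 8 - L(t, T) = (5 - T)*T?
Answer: 2401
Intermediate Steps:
L(t, T) = 8 - T*(5 - T) (L(t, T) = 8 - (5 - T)*T = 8 - T*(5 - T))
S(p, w) = -2 (S(p, w) = -½*4 = -2)
((-55 + S(-1, 3)) + X(L(-4, 5)))² = ((-55 - 2) + (8 + 5² - 5*5))² = (-57 + (8 + 25 - 25))² = (-57 + 8)² = (-49)² = 2401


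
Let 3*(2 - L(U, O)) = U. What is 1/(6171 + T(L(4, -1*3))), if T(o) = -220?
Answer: 1/5951 ≈ 0.00016804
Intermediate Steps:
L(U, O) = 2 - U/3
1/(6171 + T(L(4, -1*3))) = 1/(6171 - 220) = 1/5951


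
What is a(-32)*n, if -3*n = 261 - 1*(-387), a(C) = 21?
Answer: -4536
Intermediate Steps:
n = -216 (n = -(261 - 1*(-387))/3 = -(261 + 387)/3 = -⅓*648 = -216)
a(-32)*n = 21*(-216) = -4536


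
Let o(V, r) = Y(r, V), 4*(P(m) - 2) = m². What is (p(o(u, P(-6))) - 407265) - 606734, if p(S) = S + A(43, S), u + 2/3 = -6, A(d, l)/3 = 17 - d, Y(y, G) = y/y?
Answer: -1014076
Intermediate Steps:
P(m) = 2 + m²/4
Y(y, G) = 1
A(d, l) = 51 - 3*d (A(d, l) = 3*(17 - d) = 51 - 3*d)
u = -20/3 (u = -⅔ - 6 = -20/3 ≈ -6.6667)
o(V, r) = 1
p(S) = -78 + S (p(S) = S + (51 - 3*43) = S + (51 - 129) = S - 78 = -78 + S)
(p(o(u, P(-6))) - 407265) - 606734 = ((-78 + 1) - 407265) - 606734 = (-77 - 407265) - 606734 = -407342 - 606734 = -1014076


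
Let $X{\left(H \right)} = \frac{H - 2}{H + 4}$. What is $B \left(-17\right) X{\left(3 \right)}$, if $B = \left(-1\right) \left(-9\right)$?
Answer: $- \frac{153}{7} \approx -21.857$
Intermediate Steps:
$X{\left(H \right)} = \frac{-2 + H}{4 + H}$
$B = 9$
$B \left(-17\right) X{\left(3 \right)} = 9 \left(-17\right) \frac{-2 + 3}{4 + 3} = - 153 \cdot \frac{1}{7} \cdot 1 = \left(-153\right) \frac{1}{7} = - \frac{153}{7}$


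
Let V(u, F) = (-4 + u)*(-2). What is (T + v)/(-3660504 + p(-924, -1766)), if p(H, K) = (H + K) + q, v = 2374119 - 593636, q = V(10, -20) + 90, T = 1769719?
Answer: -1775101/1831558 ≈ -0.96918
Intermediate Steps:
V(u, F) = 8 - 2*u
q = 78 (q = (8 - 2*10) + 90 = (8 - 20) + 90 = -12 + 90 = 78)
v = 1780483
p(H, K) = 78 + H + K (p(H, K) = (H + K) + 78 = 78 + H + K)
(T + v)/(-3660504 + p(-924, -1766)) = (1769719 + 1780483)/(-3660504 + (78 - 924 - 1766)) = 3550202/(-3660504 - 2612) = 3550202/(-3663116) = 3550202*(-1/3663116) = -1775101/1831558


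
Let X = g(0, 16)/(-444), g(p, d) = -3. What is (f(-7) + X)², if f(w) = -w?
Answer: 1075369/21904 ≈ 49.095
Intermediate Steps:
X = 1/148 (X = -3/(-444) = -3*(-1/444) = 1/148 ≈ 0.0067568)
(f(-7) + X)² = (-1*(-7) + 1/148)² = (7 + 1/148)² = (1037/148)² = 1075369/21904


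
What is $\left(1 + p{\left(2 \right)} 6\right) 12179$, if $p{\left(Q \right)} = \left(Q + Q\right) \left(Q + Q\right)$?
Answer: $1181363$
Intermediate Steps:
$p{\left(Q \right)} = 4 Q^{2}$ ($p{\left(Q \right)} = 2 Q 2 Q = 4 Q^{2}$)
$\left(1 + p{\left(2 \right)} 6\right) 12179 = \left(1 + 4 \cdot 2^{2} \cdot 6\right) 12179 = \left(1 + 4 \cdot 4 \cdot 6\right) 12179 = \left(1 + 16 \cdot 6\right) 12179 = \left(1 + 96\right) 12179 = 97 \cdot 12179 = 1181363$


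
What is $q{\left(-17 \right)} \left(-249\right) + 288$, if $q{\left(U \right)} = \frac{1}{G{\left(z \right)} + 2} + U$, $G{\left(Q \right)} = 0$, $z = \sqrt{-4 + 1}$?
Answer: $\frac{8793}{2} \approx 4396.5$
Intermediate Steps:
$z = i \sqrt{3}$ ($z = \sqrt{-3} = i \sqrt{3} \approx 1.732 i$)
$q{\left(U \right)} = \frac{1}{2} + U$ ($q{\left(U \right)} = \frac{1}{0 + 2} + U = \frac{1}{2} + U$)
$q{\left(-17 \right)} \left(-249\right) + 288 = \left(\frac{1}{2} - 17\right) \left(-249\right) + 288 = \left(- \frac{33}{2}\right) \left(-249\right) + 288 = \frac{8217}{2} + 288 = \frac{8793}{2}$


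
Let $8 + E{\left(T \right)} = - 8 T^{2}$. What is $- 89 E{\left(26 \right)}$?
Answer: $482024$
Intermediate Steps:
$E{\left(T \right)} = -8 - 8 T^{2}$
$- 89 E{\left(26 \right)} = - 89 \left(-8 - 8 \cdot 26^{2}\right) = - 89 \left(-8 - 5408\right) = \left(-89\right) \left(-5416\right) = 482024$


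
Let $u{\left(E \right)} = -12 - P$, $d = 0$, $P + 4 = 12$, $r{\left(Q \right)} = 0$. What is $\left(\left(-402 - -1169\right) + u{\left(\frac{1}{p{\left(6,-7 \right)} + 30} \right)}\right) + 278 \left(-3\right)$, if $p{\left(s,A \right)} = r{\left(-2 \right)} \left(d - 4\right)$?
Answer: $-87$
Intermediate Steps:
$P = 8$ ($P = -4 + 12 = 8$)
$p{\left(s,A \right)} = 0$ ($p{\left(s,A \right)} = 0 \left(0 - 4\right) = 0 \left(-4\right) = 0$)
$u{\left(E \right)} = -20$ ($u{\left(E \right)} = -12 - 8 = -20$)
$\left(\left(-402 - -1169\right) + u{\left(\frac{1}{p{\left(6,-7 \right)} + 30} \right)}\right) + 278 \left(-3\right) = \left(\left(-402 - -1169\right) - 20\right) + 278 \left(-3\right) = \left(\left(-402 + 1169\right) - 20\right) - 834 = \left(767 - 20\right) - 834 = 747 - 834 = -87$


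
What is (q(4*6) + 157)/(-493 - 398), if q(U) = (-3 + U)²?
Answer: -598/891 ≈ -0.67116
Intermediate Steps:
(q(4*6) + 157)/(-493 - 398) = ((-3 + 4*6)² + 157)/(-493 - 398) = ((-3 + 24)² + 157)/(-891) = (21² + 157)*(-1/891) = (441 + 157)*(-1/891) = 598*(-1/891) = -598/891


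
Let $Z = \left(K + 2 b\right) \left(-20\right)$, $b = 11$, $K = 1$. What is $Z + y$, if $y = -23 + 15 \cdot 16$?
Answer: $-243$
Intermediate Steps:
$y = 217$ ($y = -23 + 240 = 217$)
$Z = -460$ ($Z = \left(1 + 2 \cdot 11\right) \left(-20\right) = \left(1 + 22\right) \left(-20\right) = 23 \left(-20\right) = -460$)
$Z + y = -460 + 217 = -243$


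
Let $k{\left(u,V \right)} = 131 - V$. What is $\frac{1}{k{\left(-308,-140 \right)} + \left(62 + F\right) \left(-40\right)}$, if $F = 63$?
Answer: $- \frac{1}{4729} \approx -0.00021146$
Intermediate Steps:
$\frac{1}{k{\left(-308,-140 \right)} + \left(62 + F\right) \left(-40\right)} = \frac{1}{\left(131 - -140\right) + \left(62 + 63\right) \left(-40\right)} = \frac{1}{\left(131 + 140\right) + 125 \left(-40\right)} = \frac{1}{271 - 5000} = \frac{1}{-4729} = - \frac{1}{4729}$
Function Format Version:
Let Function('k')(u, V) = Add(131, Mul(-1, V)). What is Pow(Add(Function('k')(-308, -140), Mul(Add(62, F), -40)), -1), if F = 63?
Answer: Rational(-1, 4729) ≈ -0.00021146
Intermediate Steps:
Pow(Add(Function('k')(-308, -140), Mul(Add(62, F), -40)), -1) = Pow(Add(Add(131, Mul(-1, -140)), Mul(Add(62, 63), -40)), -1) = Pow(Add(Add(131, 140), Mul(125, -40)), -1) = Pow(Add(271, -5000), -1) = Pow(-4729, -1) = Rational(-1, 4729)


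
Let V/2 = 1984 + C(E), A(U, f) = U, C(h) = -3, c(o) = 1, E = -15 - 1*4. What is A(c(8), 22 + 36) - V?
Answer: -3961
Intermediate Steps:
E = -19 (E = -15 - 4 = -19)
V = 3962 (V = 2*(1984 - 3) = 2*1981 = 3962)
A(c(8), 22 + 36) - V = 1 - 1*3962 = 1 - 3962 = -3961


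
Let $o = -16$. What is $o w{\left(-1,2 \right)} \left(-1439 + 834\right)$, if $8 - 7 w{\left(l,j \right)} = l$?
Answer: $\frac{87120}{7} \approx 12446.0$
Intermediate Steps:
$w{\left(l,j \right)} = \frac{8}{7} - \frac{l}{7}$
$o w{\left(-1,2 \right)} \left(-1439 + 834\right) = - 16 \left(\frac{8}{7} - - \frac{1}{7}\right) \left(-1439 + 834\right) = - 16 \left(\frac{8}{7} + \frac{1}{7}\right) \left(-605\right) = \left(-16\right) \frac{9}{7} \left(-605\right) = \left(- \frac{144}{7}\right) \left(-605\right) = \frac{87120}{7}$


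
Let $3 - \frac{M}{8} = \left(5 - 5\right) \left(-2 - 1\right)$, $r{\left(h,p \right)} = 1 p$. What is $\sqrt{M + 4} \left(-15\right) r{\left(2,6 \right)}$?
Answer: $- 180 \sqrt{7} \approx -476.24$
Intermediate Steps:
$r{\left(h,p \right)} = p$
$M = 24$ ($M = 24 - 8 \left(5 - 5\right) \left(-2 - 1\right) = 24 - 8 \cdot 0 \left(-3\right) = 24 - 0 = 24 + 0 = 24$)
$\sqrt{M + 4} \left(-15\right) r{\left(2,6 \right)} = \sqrt{24 + 4} \left(-15\right) 6 = \sqrt{28} \left(-15\right) 6 = 2 \sqrt{7} \left(-15\right) 6 = - 30 \sqrt{7} \cdot 6 = - 180 \sqrt{7}$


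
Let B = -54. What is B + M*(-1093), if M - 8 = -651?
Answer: 702745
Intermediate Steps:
M = -643 (M = 8 - 651 = -643)
B + M*(-1093) = -54 - 643*(-1093) = -54 + 702799 = 702745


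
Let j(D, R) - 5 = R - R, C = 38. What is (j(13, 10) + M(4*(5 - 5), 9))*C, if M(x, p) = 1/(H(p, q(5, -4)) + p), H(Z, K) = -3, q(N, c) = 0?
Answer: 589/3 ≈ 196.33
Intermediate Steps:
j(D, R) = 5 (j(D, R) = 5 + (R - R) = 5 + 0 = 5)
M(x, p) = 1/(-3 + p)
(j(13, 10) + M(4*(5 - 5), 9))*C = (5 + 1/(-3 + 9))*38 = (5 + 1/6)*38 = (31/6)*38 = 589/3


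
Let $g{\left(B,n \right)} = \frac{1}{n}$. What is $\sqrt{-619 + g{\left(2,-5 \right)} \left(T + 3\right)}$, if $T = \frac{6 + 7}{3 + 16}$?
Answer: $\frac{5 i \sqrt{8949}}{19} \approx 24.895 i$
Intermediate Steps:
$T = \frac{13}{19} \approx 0.68421$
$\sqrt{-619 + g{\left(2,-5 \right)} \left(T + 3\right)} = \sqrt{-619 + \frac{\frac{13}{19} + 3}{-5}} = \sqrt{-619 - \frac{14}{19}} = \sqrt{- \frac{11775}{19}} = \frac{5 i \sqrt{8949}}{19}$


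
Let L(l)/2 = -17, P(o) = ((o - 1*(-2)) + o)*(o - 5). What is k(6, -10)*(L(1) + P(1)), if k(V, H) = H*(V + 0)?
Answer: 3000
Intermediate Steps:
P(o) = (-5 + o)*(2 + 2*o) (P(o) = ((o + 2) + o)*(-5 + o) = ((2 + o) + o)*(-5 + o) = (2 + 2*o)*(-5 + o) = (-5 + o)*(2 + 2*o))
L(l) = -34 (L(l) = 2*(-17) = -34)
k(V, H) = H*V
k(6, -10)*(L(1) + P(1)) = (-10*6)*(-34 + (-10 - 8*1 + 2*1**2)) = -60*(-34 + (-10 - 8 + 2*1)) = -60*(-34 + (-10 - 8 + 2)) = -60*(-34 - 16) = -60*(-50) = 3000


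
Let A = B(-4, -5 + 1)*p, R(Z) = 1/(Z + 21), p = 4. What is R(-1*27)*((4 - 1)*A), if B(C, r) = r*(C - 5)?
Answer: -72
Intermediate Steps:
B(C, r) = r*(-5 + C)
R(Z) = 1/(21 + Z)
A = 144 (A = ((-5 + 1)*(-5 - 4))*4 = -4*(-9)*4 = 36*4 = 144)
R(-1*27)*((4 - 1)*A) = ((4 - 1)*144)/(21 - 1*27) = (3*144)/(21 - 27) = 432/(-6) = -⅙*432 = -72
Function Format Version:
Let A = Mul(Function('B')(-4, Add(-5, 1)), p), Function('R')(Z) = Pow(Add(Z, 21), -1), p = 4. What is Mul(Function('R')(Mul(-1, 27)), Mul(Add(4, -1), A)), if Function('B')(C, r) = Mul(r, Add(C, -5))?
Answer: -72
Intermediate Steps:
Function('B')(C, r) = Mul(r, Add(-5, C))
Function('R')(Z) = Pow(Add(21, Z), -1)
A = 144 (A = Mul(Mul(Add(-5, 1), Add(-5, -4)), 4) = Mul(Mul(-4, -9), 4) = Mul(36, 4) = 144)
Mul(Function('R')(Mul(-1, 27)), Mul(Add(4, -1), A)) = Mul(Pow(Add(21, Mul(-1, 27)), -1), Mul(Add(4, -1), 144)) = Mul(Pow(Add(21, -27), -1), Mul(3, 144)) = Mul(Pow(-6, -1), 432) = Mul(Rational(-1, 6), 432) = -72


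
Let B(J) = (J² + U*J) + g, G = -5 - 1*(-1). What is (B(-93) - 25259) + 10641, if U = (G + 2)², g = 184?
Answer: -6157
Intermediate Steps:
G = -4 (G = -5 + 1 = -4)
U = 4 (U = (-4 + 2)² = (-2)² = 4)
B(J) = 184 + J² + 4*J (B(J) = (J² + 4*J) + 184 = 184 + J² + 4*J)
(B(-93) - 25259) + 10641 = ((184 + (-93)² + 4*(-93)) - 25259) + 10641 = ((184 + 8649 - 372) - 25259) + 10641 = (8461 - 25259) + 10641 = -16798 + 10641 = -6157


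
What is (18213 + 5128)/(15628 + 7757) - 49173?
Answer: -1149887264/23385 ≈ -49172.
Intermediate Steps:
(18213 + 5128)/(15628 + 7757) - 49173 = 23341/23385 - 49173 = -1149887264/23385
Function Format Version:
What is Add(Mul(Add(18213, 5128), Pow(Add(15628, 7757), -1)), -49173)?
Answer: Rational(-1149887264, 23385) ≈ -49172.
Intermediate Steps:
Add(Mul(Add(18213, 5128), Pow(Add(15628, 7757), -1)), -49173) = Add(Mul(23341, Pow(23385, -1)), -49173) = Add(Mul(23341, Rational(1, 23385)), -49173) = Add(Rational(23341, 23385), -49173) = Rational(-1149887264, 23385)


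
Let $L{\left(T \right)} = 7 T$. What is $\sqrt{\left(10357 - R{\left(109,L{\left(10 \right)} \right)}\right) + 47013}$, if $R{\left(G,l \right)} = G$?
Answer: $\sqrt{57261} \approx 239.29$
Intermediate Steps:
$\sqrt{\left(10357 - R{\left(109,L{\left(10 \right)} \right)}\right) + 47013} = \sqrt{\left(10357 - 109\right) + 47013} = \sqrt{10248 + 47013} = \sqrt{57261}$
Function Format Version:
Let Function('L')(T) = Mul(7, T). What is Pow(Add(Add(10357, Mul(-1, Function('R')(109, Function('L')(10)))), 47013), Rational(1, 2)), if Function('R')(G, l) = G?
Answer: Pow(57261, Rational(1, 2)) ≈ 239.29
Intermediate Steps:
Pow(Add(Add(10357, Mul(-1, Function('R')(109, Function('L')(10)))), 47013), Rational(1, 2)) = Pow(Add(Add(10357, Mul(-1, 109)), 47013), Rational(1, 2)) = Pow(Add(Add(10357, -109), 47013), Rational(1, 2)) = Pow(Add(10248, 47013), Rational(1, 2)) = Pow(57261, Rational(1, 2))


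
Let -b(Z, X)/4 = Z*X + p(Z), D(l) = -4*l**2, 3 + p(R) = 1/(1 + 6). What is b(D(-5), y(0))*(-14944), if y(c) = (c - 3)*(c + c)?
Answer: -1195520/7 ≈ -1.7079e+5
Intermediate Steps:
y(c) = 2*c*(-3 + c) (y(c) = (-3 + c)*(2*c) = 2*c*(-3 + c))
p(R) = -20/7 (p(R) = -3 + 1/(1 + 6) = -3 + 1/7 = -20/7)
b(Z, X) = 80/7 - 4*X*Z (b(Z, X) = -4*(Z*X - 20/7) = -4*(X*Z - 20/7) = -4*(-20/7 + X*Z) = 80/7 - 4*X*Z)
b(D(-5), y(0))*(-14944) = (80/7 - 4*2*0*(-3 + 0)*(-4*(-5)**2))*(-14944) = (80/7 - 4*2*0*(-3)*(-4*25))*(-14944) = (80/7 - 4*0*(-100))*(-14944) = (80/7 + 0)*(-14944) = (80/7)*(-14944) = -1195520/7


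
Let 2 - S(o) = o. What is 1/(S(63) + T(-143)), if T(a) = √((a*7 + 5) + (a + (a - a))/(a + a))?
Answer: -122/9433 - I*√3982/9433 ≈ -0.012933 - 0.0066896*I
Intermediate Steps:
S(o) = 2 - o
T(a) = √(11/2 + 7*a) (T(a) = √((7*a + 5) + (a + 0)/((2*a))) = √((5 + 7*a) + a*(1/(2*a))) = √((5 + 7*a) + ½) = √(11/2 + 7*a))
1/(S(63) + T(-143)) = 1/((2 - 1*63) + √(22 + 28*(-143))/2) = 1/((2 - 63) + √(22 - 4004)/2) = 1/(-61 + √(-3982)/2) = 1/(-61 + (I*√3982)/2) = 1/(-61 + I*√3982/2)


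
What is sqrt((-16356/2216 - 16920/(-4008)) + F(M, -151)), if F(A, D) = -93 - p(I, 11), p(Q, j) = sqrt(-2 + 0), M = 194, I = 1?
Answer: sqrt(-823083333906 - 8559580324*I*sqrt(2))/92518 ≈ 0.072107 - 9.8064*I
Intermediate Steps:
p(Q, j) = I*sqrt(2) (p(Q, j) = sqrt(-2) = I*sqrt(2))
F(A, D) = -93 - I*sqrt(2)
sqrt((-16356/2216 - 16920/(-4008)) + F(M, -151)) = sqrt((-16356/2216 - 16920/(-4008)) + (-93 - I*sqrt(2))) = sqrt((-16356*1/2216 - 16920*(-1/4008)) + (-93 - I*sqrt(2))) = sqrt((-4089/554 + 705/167) + (-93 - I*sqrt(2))) = sqrt(-292293/92518 + (-93 - I*sqrt(2))) = sqrt(-8896467/92518 - I*sqrt(2))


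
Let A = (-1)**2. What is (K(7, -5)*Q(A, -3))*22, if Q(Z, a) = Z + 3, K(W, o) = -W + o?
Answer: -1056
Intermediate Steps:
K(W, o) = o - W
A = 1
Q(Z, a) = 3 + Z
(K(7, -5)*Q(A, -3))*22 = ((-5 - 1*7)*(3 + 1))*22 = ((-5 - 7)*4)*22 = -12*4*22 = -48*22 = -1056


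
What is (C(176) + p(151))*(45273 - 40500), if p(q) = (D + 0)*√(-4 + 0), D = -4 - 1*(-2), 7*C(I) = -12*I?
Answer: -10080576/7 - 19092*I ≈ -1.4401e+6 - 19092.0*I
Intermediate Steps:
C(I) = -12*I/7 (C(I) = (-12*I)/7 = -12*I/7)
D = -2 (D = -4 + 2 = -2)
p(q) = -4*I (p(q) = (-2 + 0)*√(-4 + 0) = -4*I)
(C(176) + p(151))*(45273 - 40500) = (-12/7*176 - 4*I)*(45273 - 40500) = (-2112/7 - 4*I)*4773 = -10080576/7 - 19092*I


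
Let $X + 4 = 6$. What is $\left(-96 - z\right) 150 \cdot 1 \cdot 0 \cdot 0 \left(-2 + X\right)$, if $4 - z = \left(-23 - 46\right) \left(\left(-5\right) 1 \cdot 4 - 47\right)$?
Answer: $0$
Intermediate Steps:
$X = 2$ ($X = -4 + 6 = 2$)
$z = -4619$ ($z = 4 - \left(-23 - 46\right) \left(\left(-5\right) 1 \cdot 4 - 47\right) = 4 - - 69 \left(\left(-5\right) 4 - 47\right) = 4 - - 69 \left(-20 - 47\right) = 4 - \left(-69\right) \left(-67\right) = 4 - 4623 = -4619$)
$\left(-96 - z\right) 150 \cdot 1 \cdot 0 \cdot 0 \left(-2 + X\right) = \left(-96 - -4619\right) 150 \cdot 1 \cdot 0 \cdot 0 \left(-2 + 2\right) = \left(-96 + 4619\right) 150 \cdot 0 \cdot 0 \cdot 0 = 4523 \cdot 150 \cdot 0 \cdot 0 = 678450 \cdot 0 = 0$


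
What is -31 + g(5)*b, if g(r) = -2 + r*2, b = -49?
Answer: -423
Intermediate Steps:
g(r) = -2 + 2*r
-31 + g(5)*b = -31 + (-2 + 2*5)*(-49) = -31 + (-2 + 10)*(-49) = -31 + 8*(-49) = -31 - 392 = -423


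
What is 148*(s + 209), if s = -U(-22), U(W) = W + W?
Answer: 37444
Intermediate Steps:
U(W) = 2*W
s = 44 (s = -2*(-22) = -1*(-44) = 44)
148*(s + 209) = 148*(44 + 209) = 148*253 = 37444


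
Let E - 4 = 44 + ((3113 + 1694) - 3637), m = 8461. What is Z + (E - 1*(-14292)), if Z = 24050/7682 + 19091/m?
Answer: 504229924566/32498701 ≈ 15515.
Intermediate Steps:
Z = 175072056/32498701 (Z = 24050/7682 + 19091/8461 = 24050*(1/7682) + 19091*(1/8461) = 12025/3841 + 19091/8461 = 175072056/32498701 ≈ 5.3870)
E = 1218 (E = 4 + (44 + ((3113 + 1694) - 3637)) = 4 + (44 + (4807 - 3637)) = 4 + (44 + 1170) = 4 + 1214 = 1218)
Z + (E - 1*(-14292)) = 175072056/32498701 + (1218 - 1*(-14292)) = 175072056/32498701 + (1218 + 14292) = 175072056/32498701 + 15510 = 504229924566/32498701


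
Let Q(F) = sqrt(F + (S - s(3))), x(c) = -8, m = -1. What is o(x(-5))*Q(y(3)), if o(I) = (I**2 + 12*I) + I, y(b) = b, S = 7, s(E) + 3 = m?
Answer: -40*sqrt(14) ≈ -149.67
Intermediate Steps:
s(E) = -4 (s(E) = -3 - 1 = -4)
o(I) = I**2 + 13*I
Q(F) = sqrt(11 + F) (Q(F) = sqrt(F + (7 - 1*(-4))) = sqrt(F + (7 + 4)) = sqrt(F + 11) = sqrt(11 + F))
o(x(-5))*Q(y(3)) = (-8*(13 - 8))*sqrt(11 + 3) = (-8*5)*sqrt(14) = -40*sqrt(14)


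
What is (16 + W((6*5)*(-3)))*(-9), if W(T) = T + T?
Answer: 1476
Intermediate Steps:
W(T) = 2*T
(16 + W((6*5)*(-3)))*(-9) = (16 + 2*((6*5)*(-3)))*(-9) = (16 + 2*(30*(-3)))*(-9) = (16 + 2*(-90))*(-9) = (16 - 180)*(-9) = -164*(-9) = 1476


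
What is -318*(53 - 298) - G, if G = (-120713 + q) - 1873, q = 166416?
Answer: 34080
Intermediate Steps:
G = 43830 (G = (-120713 + 166416) - 1873 = 45703 - 1873 = 43830)
-318*(53 - 298) - G = -318*(53 - 298) - 1*43830 = -318*(-245) - 43830 = 77910 - 43830 = 34080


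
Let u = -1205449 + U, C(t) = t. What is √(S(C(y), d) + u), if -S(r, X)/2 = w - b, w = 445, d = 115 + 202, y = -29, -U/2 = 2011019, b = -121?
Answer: I*√5228619 ≈ 2286.6*I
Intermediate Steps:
U = -4022038 (U = -2*2011019 = -4022038)
d = 317
u = -5227487 (u = -1205449 - 4022038 = -5227487)
S(r, X) = -1132 (S(r, X) = -2*(445 - 1*(-121)) = -2*(445 + 121) = -2*566 = -1132)
√(S(C(y), d) + u) = √(-1132 - 5227487) = √(-5228619) = I*√5228619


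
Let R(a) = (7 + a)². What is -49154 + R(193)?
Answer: -9154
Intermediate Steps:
-49154 + R(193) = -49154 + (7 + 193)² = -49154 + 200² = -49154 + 40000 = -9154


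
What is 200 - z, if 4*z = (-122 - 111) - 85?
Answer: 559/2 ≈ 279.50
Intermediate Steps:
z = -159/2 (z = ((-122 - 111) - 85)/4 = (-233 - 85)/4 = (1/4)*(-318) = -159/2 ≈ -79.500)
200 - z = 200 - 1*(-159/2) = 200 + 159/2 = 559/2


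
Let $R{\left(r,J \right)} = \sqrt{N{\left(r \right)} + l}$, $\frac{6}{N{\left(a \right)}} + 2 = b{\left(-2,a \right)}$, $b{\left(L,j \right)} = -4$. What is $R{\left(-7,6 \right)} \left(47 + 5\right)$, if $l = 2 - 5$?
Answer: $104 i \approx 104.0 i$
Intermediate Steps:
$l = -3$
$N{\left(a \right)} = -1$ ($N{\left(a \right)} = \frac{6}{-2 - 4} = \frac{6}{-6} = 6 \left(- \frac{1}{6}\right) = -1$)
$R{\left(r,J \right)} = 2 i$ ($R{\left(r,J \right)} = \sqrt{-1 - 3} = \sqrt{-4} = 2 i$)
$R{\left(-7,6 \right)} \left(47 + 5\right) = 2 i \left(47 + 5\right) = 2 i 52 = 104 i$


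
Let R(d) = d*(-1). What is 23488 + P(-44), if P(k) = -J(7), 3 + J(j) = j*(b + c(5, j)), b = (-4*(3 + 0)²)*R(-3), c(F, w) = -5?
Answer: 24282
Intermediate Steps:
R(d) = -d
b = -108 (b = (-4*(3 + 0)²)*(-1*(-3)) = -4*3²*3 = -4*9*3 = -36*3 = -108)
J(j) = -3 - 113*j (J(j) = -3 + j*(-108 - 5) = -3 + j*(-113) = -3 - 113*j)
P(k) = 794 (P(k) = -(-3 - 113*7) = -(-3 - 791) = -1*(-794) = 794)
23488 + P(-44) = 23488 + 794 = 24282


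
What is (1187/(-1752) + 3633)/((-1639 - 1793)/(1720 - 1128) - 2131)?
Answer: -235461673/138515748 ≈ -1.6999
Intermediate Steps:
(1187/(-1752) + 3633)/((-1639 - 1793)/(1720 - 1128) - 2131) = (1187*(-1/1752) + 3633)/(-3432/592 - 2131) = (-1187/1752 + 3633)/(-3432*1/592 - 2131) = 6363829/(1752*(-429/74 - 2131)) = 6363829/(1752*(-158123/74)) = (6363829/1752)*(-74/158123) = -235461673/138515748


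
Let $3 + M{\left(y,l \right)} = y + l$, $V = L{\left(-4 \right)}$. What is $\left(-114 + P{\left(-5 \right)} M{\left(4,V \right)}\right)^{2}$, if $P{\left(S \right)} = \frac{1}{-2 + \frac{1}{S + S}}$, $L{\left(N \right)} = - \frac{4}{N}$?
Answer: $\frac{5827396}{441} \approx 13214.0$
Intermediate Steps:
$V = 1$ ($V = - \frac{4}{-4} = \left(-4\right) \left(- \frac{1}{4}\right) = 1$)
$M{\left(y,l \right)} = -3 + l + y$ ($M{\left(y,l \right)} = -3 + \left(y + l\right) = -3 + \left(l + y\right) = -3 + l + y$)
$P{\left(S \right)} = \frac{1}{-2 + \frac{1}{2 S}}$
$\left(-114 + P{\left(-5 \right)} M{\left(4,V \right)}\right)^{2} = \left(-114 + \left(-2\right) \left(-5\right) \frac{1}{-1 + 4 \left(-5\right)} \left(-3 + 1 + 4\right)\right)^{2} = \left(-114 + \left(-2\right) \left(-5\right) \frac{1}{-1 - 20} \cdot 2\right)^{2} = \left(-114 + \left(-2\right) \left(-5\right) \frac{1}{-21} \cdot 2\right)^{2} = \left(-114 + \left(-2\right) \left(-5\right) \left(- \frac{1}{21}\right) 2\right)^{2} = \left(-114 - \frac{20}{21}\right)^{2} = \left(- \frac{2414}{21}\right)^{2} = \frac{5827396}{441}$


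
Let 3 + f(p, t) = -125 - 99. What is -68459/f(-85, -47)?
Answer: 68459/227 ≈ 301.58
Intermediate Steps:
f(p, t) = -227 (f(p, t) = -3 + (-125 - 99) = -3 - 224 = -227)
-68459/f(-85, -47) = -68459/(-227) = -68459*(-1/227) = 68459/227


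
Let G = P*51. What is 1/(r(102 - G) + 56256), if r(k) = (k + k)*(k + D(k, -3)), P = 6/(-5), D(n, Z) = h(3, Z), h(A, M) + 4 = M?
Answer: 25/2680992 ≈ 9.3249e-6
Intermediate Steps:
h(A, M) = -4 + M
D(n, Z) = -4 + Z
P = -6/5 (P = 6*(-1/5) = -6/5 ≈ -1.2000)
G = -306/5 (G = -6/5*51 = -306/5 ≈ -61.200)
r(k) = 2*k*(-7 + k) (r(k) = (k + k)*(k + (-4 - 3)) = (2*k)*(k - 7) = (2*k)*(-7 + k) = 2*k*(-7 + k))
1/(r(102 - G) + 56256) = 1/(2*(102 - 1*(-306/5))*(-7 + (102 - 1*(-306/5))) + 56256) = 1/(2*(102 + 306/5)*(-7 + (102 + 306/5)) + 56256) = 1/(2*(816/5)*(-7 + 816/5) + 56256) = 1/(2*(816/5)*(781/5) + 56256) = 1/(1274592/25 + 56256) = 1/(2680992/25) = 25/2680992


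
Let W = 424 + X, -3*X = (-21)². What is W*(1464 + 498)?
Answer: 543474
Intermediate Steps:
X = -147 (X = -⅓*(-21)² = -⅓*441 = -147)
W = 277 (W = 424 - 147 = 277)
W*(1464 + 498) = 277*(1464 + 498) = 277*1962 = 543474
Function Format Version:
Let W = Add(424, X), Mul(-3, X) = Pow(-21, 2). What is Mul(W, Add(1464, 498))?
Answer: 543474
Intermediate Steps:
X = -147 (X = Mul(Rational(-1, 3), Pow(-21, 2)) = Mul(Rational(-1, 3), 441) = -147)
W = 277 (W = Add(424, -147) = 277)
Mul(W, Add(1464, 498)) = Mul(277, Add(1464, 498)) = Mul(277, 1962) = 543474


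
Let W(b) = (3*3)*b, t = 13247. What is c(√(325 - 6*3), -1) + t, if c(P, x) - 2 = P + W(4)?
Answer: 13285 + √307 ≈ 13303.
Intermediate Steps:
W(b) = 9*b
c(P, x) = 38 + P (c(P, x) = 2 + (P + 9*4) = 2 + (P + 36) = 2 + (36 + P) = 38 + P)
c(√(325 - 6*3), -1) + t = (38 + √(325 - 6*3)) + 13247 = (38 + √(325 - 18)) + 13247 = (38 + √307) + 13247 = 13285 + √307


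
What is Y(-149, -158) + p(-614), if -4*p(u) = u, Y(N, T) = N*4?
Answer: -885/2 ≈ -442.50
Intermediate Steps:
Y(N, T) = 4*N
p(u) = -u/4
Y(-149, -158) + p(-614) = 4*(-149) - ¼*(-614) = -596 + 307/2 = -885/2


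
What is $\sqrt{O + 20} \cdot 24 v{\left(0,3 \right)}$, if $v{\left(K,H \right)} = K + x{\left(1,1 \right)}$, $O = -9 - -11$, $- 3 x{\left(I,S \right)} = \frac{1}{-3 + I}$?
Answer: $4 \sqrt{22} \approx 18.762$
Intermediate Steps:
$x{\left(I,S \right)} = - \frac{1}{3 \left(-3 + I\right)}$
$O = 2$ ($O = -9 + 11 = 2$)
$v{\left(K,H \right)} = \frac{1}{6} + K$ ($v{\left(K,H \right)} = K - \frac{1}{-9 + 3 \cdot 1} = K - \frac{1}{-9 + 3} = K - \frac{1}{-6} = K - - \frac{1}{6} = K + \frac{1}{6} = \frac{1}{6} + K$)
$\sqrt{O + 20} \cdot 24 v{\left(0,3 \right)} = \sqrt{2 + 20} \cdot 24 \left(\frac{1}{6} + 0\right) = \sqrt{22} \cdot 24 \cdot \frac{1}{6} = 24 \sqrt{22} \cdot \frac{1}{6} = 4 \sqrt{22}$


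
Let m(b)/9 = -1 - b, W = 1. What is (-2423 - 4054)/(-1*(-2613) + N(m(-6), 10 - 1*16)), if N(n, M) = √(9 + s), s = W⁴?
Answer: -16924401/6827759 + 6477*√10/6827759 ≈ -2.4758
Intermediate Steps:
m(b) = -9 - 9*b (m(b) = 9*(-1 - b) = -9 - 9*b)
s = 1 (s = 1⁴ = 1)
N(n, M) = √10 (N(n, M) = √(9 + 1) = √10)
(-2423 - 4054)/(-1*(-2613) + N(m(-6), 10 - 1*16)) = (-2423 - 4054)/(-1*(-2613) + √10) = -6477/(2613 + √10)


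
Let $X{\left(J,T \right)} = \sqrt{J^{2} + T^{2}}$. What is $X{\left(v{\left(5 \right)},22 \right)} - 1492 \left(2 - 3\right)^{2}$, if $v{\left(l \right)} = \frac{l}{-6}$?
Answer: $-1492 + \frac{\sqrt{17449}}{6} \approx -1470.0$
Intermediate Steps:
$v{\left(l \right)} = - \frac{l}{6}$ ($v{\left(l \right)} = l \left(- \frac{1}{6}\right) = - \frac{l}{6}$)
$X{\left(v{\left(5 \right)},22 \right)} - 1492 \left(2 - 3\right)^{2} = \sqrt{\left(\left(- \frac{1}{6}\right) 5\right)^{2} + 22^{2}} - 1492 \left(2 - 3\right)^{2} = \sqrt{\left(- \frac{5}{6}\right)^{2} + 484} - 1492 \left(-1\right)^{2} = \sqrt{\frac{25}{36} + 484} - 1492 = \sqrt{\frac{17449}{36}} - 1492 = \frac{\sqrt{17449}}{6} - 1492 = -1492 + \frac{\sqrt{17449}}{6}$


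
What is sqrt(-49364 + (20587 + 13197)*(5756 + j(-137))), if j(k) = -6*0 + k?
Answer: 2*sqrt(47445733) ≈ 13776.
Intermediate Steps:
j(k) = k (j(k) = 0 + k = k)
sqrt(-49364 + (20587 + 13197)*(5756 + j(-137))) = sqrt(-49364 + (20587 + 13197)*(5756 - 137)) = sqrt(-49364 + 33784*5619) = sqrt(-49364 + 189832296) = sqrt(189782932) = 2*sqrt(47445733)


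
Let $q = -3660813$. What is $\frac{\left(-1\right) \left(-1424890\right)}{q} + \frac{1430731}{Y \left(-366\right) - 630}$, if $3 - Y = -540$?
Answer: $- \frac{47194154819}{6238025352} \approx -7.5656$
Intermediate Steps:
$Y = 543$ ($Y = 3 - -540 = 3 + 540 = 543$)
$\frac{\left(-1\right) \left(-1424890\right)}{q} + \frac{1430731}{Y \left(-366\right) - 630} = \frac{\left(-1\right) \left(-1424890\right)}{-3660813} + \frac{1430731}{543 \left(-366\right) - 630} = 1424890 \left(- \frac{1}{3660813}\right) + \frac{1430731}{-198738 - 630} = - \frac{1424890}{3660813} + \frac{1430731}{-199368} = - \frac{1424890}{3660813} + 1430731 \left(- \frac{1}{199368}\right) = - \frac{1424890}{3660813} - \frac{1430731}{199368} = - \frac{47194154819}{6238025352}$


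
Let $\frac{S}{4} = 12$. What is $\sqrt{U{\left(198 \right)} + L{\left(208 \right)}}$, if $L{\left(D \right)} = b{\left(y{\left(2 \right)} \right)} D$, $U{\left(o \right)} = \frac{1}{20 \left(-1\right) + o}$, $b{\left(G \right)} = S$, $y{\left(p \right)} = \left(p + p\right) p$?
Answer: $\frac{\sqrt{316333234}}{178} \approx 99.92$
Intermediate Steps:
$S = 48$ ($S = 4 \cdot 12 = 48$)
$y{\left(p \right)} = 2 p^{2}$ ($y{\left(p \right)} = 2 p p = 2 p^{2}$)
$b{\left(G \right)} = 48$
$U{\left(o \right)} = \frac{1}{-20 + o}$
$L{\left(D \right)} = 48 D$
$\sqrt{U{\left(198 \right)} + L{\left(208 \right)}} = \sqrt{\frac{1}{-20 + 198} + 48 \cdot 208} = \sqrt{\frac{1}{178} + 9984} = \sqrt{\frac{1777153}{178}} = \frac{\sqrt{316333234}}{178}$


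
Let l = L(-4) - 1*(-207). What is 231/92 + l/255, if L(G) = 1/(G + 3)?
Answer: 77857/23460 ≈ 3.3187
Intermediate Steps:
L(G) = 1/(3 + G)
l = 206 (l = 1/(3 - 4) - 1*(-207) = 1/(-1) + 207 = -1 + 207 = 206)
231/92 + l/255 = 231/92 + 206/255 = 77857/23460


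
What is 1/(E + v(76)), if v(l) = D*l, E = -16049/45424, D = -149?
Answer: -45424/514397425 ≈ -8.8305e-5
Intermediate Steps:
E = -16049/45424 (E = -16049*1/45424 = -16049/45424 ≈ -0.35332)
v(l) = -149*l
1/(E + v(76)) = 1/(-16049/45424 - 149*76) = 1/(-16049/45424 - 11324) = 1/(-514397425/45424) = -45424/514397425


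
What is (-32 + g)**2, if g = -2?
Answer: 1156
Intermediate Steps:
(-32 + g)**2 = (-32 - 2)**2 = (-34)**2 = 1156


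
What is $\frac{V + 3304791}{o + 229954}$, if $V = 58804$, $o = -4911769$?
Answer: $- \frac{672719}{936363} \approx -0.71844$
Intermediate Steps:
$\frac{V + 3304791}{o + 229954} = \frac{58804 + 3304791}{-4911769 + 229954} = \frac{3363595}{-4681815} = 3363595 \left(- \frac{1}{4681815}\right) = - \frac{672719}{936363}$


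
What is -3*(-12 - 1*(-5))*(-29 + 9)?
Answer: -420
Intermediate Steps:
-3*(-12 - 1*(-5))*(-29 + 9) = -3*(-12 + 5)*(-20) = -(-21)*(-20) = -3*140 = -420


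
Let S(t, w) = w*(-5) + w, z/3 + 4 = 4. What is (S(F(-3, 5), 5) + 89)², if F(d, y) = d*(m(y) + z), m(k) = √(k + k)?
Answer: 4761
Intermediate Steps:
z = 0 (z = -12 + 3*4 = -12 + 12 = 0)
m(k) = √2*√k (m(k) = √(2*k) = √2*√k)
F(d, y) = d*√2*√y (F(d, y) = d*(√2*√y + 0) = d*(√2*√y) = d*√2*√y)
S(t, w) = -4*w (S(t, w) = -5*w + w = -4*w)
(S(F(-3, 5), 5) + 89)² = (-4*5 + 89)² = (-20 + 89)² = 69² = 4761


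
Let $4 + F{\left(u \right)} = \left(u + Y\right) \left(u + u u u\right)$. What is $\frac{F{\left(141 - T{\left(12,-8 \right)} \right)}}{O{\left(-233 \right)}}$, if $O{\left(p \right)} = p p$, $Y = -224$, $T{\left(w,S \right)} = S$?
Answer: $- \frac{248107354}{54289} \approx -4570.1$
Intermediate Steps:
$O{\left(p \right)} = p^{2}$
$F{\left(u \right)} = -4 + \left(-224 + u\right) \left(u + u^{3}\right)$ ($F{\left(u \right)} = -4 + \left(u - 224\right) \left(u + u u u\right) = -4 + \left(-224 + u\right) \left(u + u^{2} u\right) = -4 + \left(-224 + u\right) \left(u + u^{3}\right)$)
$\frac{F{\left(141 - T{\left(12,-8 \right)} \right)}}{O{\left(-233 \right)}} = \frac{-4 + \left(141 - -8\right)^{2} + \left(141 - -8\right)^{4} - 224 \left(141 - -8\right) - 224 \left(141 - -8\right)^{3}}{\left(-233\right)^{2}} = \frac{-4 + \left(141 + 8\right)^{2} + \left(141 + 8\right)^{4} - 224 \left(141 + 8\right) - 224 \left(141 + 8\right)^{3}}{54289} = \left(-4 + 149^{2} + 149^{4} - 33376 - 224 \cdot 149^{3}\right) \frac{1}{54289} = \left(-4 + 22201 + 492884401 - 33376 - 740980576\right) \frac{1}{54289} = \left(-248107354\right) \frac{1}{54289} = - \frac{248107354}{54289}$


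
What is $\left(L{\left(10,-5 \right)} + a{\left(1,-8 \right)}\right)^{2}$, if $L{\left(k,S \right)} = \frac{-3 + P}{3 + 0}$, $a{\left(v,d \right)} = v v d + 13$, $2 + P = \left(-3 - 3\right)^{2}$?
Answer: $\frac{2116}{9} \approx 235.11$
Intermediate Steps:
$P = 34$ ($P = -2 + \left(-3 - 3\right)^{2} = -2 + \left(-6\right)^{2} = -2 + 36 = 34$)
$a{\left(v,d \right)} = 13 + d v^{2}$ ($a{\left(v,d \right)} = v^{2} d + 13 = d v^{2} + 13 = 13 + d v^{2}$)
$L{\left(k,S \right)} = \frac{31}{3}$ ($L{\left(k,S \right)} = \frac{-3 + 34}{3 + 0} = \frac{31}{3}$)
$\left(L{\left(10,-5 \right)} + a{\left(1,-8 \right)}\right)^{2} = \left(\frac{31}{3} + \left(13 - 8 \cdot 1^{2}\right)\right)^{2} = \left(\frac{31}{3} + \left(13 - 8\right)\right)^{2} = \left(\frac{31}{3} + 5\right)^{2} = \left(\frac{46}{3}\right)^{2} = \frac{2116}{9}$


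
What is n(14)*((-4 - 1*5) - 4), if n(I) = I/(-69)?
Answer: 182/69 ≈ 2.6377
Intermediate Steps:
n(I) = -I/69 (n(I) = I*(-1/69) = -I/69)
n(14)*((-4 - 1*5) - 4) = (-1/69*14)*((-4 - 1*5) - 4) = -14*((-4 - 5) - 4)/69 = -14*(-9 - 4)/69 = -14/69*(-13) = 182/69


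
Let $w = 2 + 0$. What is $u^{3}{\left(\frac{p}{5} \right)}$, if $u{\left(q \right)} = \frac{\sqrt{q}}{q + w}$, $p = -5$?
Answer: $- i \approx - 1.0 i$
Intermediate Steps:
$w = 2$
$u{\left(q \right)} = \frac{\sqrt{q}}{2 + q}$ ($u{\left(q \right)} = \frac{\sqrt{q}}{q + 2} = \frac{\sqrt{q}}{2 + q}$)
$u^{3}{\left(\frac{p}{5} \right)} = \left(\frac{\sqrt{- \frac{5}{5}}}{2 - \frac{5}{5}}\right)^{3} = \left(\frac{\sqrt{\left(-5\right) \frac{1}{5}}}{2 - 1}\right)^{3} = \left(\frac{\sqrt{-1}}{2 - 1}\right)^{3} = \left(\frac{i}{1}\right)^{3} = \left(i 1\right)^{3} = i^{3} = - i$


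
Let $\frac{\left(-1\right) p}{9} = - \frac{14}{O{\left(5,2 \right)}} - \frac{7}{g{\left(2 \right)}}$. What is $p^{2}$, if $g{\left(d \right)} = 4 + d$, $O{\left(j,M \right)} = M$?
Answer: $\frac{21609}{4} \approx 5402.3$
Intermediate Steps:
$p = \frac{147}{2}$ ($p = - 9 \left(- \frac{14}{2} - \frac{7}{4 + 2}\right) = - 9 \left(\left(-14\right) \frac{1}{2} - \frac{7}{6}\right) = - 9 \left(-7 - \frac{7}{6}\right) = \left(-9\right) \left(- \frac{49}{6}\right) = \frac{147}{2} \approx 73.5$)
$p^{2} = \left(\frac{147}{2}\right)^{2} = \frac{21609}{4}$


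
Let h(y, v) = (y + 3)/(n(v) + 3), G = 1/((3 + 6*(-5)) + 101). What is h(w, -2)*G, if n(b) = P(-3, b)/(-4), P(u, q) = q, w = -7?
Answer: -4/259 ≈ -0.015444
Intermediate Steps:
n(b) = -b/4 (n(b) = b/(-4) = b*(-1/4) = -b/4)
G = 1/74 (G = 1/((3 - 30) + 101) = 1/(-27 + 101) = 1/74 ≈ 0.013514)
h(y, v) = (3 + y)/(3 - v/4) (h(y, v) = (y + 3)/(-v/4 + 3) = (3 + y)/(3 - v/4))
h(w, -2)*G = (4*(-3 - 1*(-7))/(-12 - 2))*(1/74) = (4*(-3 + 7)/(-14))*(1/74) = (4*(-1/14)*4)*(1/74) = -8/7*1/74 = -4/259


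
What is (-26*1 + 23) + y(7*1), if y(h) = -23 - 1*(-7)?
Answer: -19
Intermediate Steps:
y(h) = -16 (y(h) = -23 + 7 = -16)
(-26*1 + 23) + y(7*1) = (-26*1 + 23) - 16 = (-26 + 23) - 16 = -3 - 16 = -19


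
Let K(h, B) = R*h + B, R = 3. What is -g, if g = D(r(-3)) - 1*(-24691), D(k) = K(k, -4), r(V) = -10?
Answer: -24657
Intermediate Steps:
K(h, B) = B + 3*h (K(h, B) = 3*h + B = B + 3*h)
D(k) = -4 + 3*k
g = 24657 (g = (-4 + 3*(-10)) - 1*(-24691) = (-4 - 30) + 24691 = -34 + 24691 = 24657)
-g = -1*24657 = -24657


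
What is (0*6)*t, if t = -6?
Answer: 0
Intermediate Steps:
(0*6)*t = (0*6)*(-6) = 0*(-6) = 0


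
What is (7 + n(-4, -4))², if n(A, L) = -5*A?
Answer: 729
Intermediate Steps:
(7 + n(-4, -4))² = (7 - 5*(-4))² = (7 + 20)² = 27² = 729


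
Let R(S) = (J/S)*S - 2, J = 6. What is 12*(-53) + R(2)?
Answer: -632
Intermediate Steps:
R(S) = 4 (R(S) = (6/S)*S - 2 = 6 - 2 = 4)
12*(-53) + R(2) = 12*(-53) + 4 = -636 + 4 = -632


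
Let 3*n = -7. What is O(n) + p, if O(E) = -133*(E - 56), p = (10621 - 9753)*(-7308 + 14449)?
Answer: 18618439/3 ≈ 6.2061e+6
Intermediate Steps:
n = -7/3 (n = (⅓)*(-7) = -7/3 ≈ -2.3333)
p = 6198388 (p = 868*7141 = 6198388)
O(E) = 7448 - 133*E (O(E) = -133*(-56 + E) = 7448 - 133*E)
O(n) + p = (7448 - 133*(-7/3)) + 6198388 = (7448 + 931/3) + 6198388 = 23275/3 + 6198388 = 18618439/3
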